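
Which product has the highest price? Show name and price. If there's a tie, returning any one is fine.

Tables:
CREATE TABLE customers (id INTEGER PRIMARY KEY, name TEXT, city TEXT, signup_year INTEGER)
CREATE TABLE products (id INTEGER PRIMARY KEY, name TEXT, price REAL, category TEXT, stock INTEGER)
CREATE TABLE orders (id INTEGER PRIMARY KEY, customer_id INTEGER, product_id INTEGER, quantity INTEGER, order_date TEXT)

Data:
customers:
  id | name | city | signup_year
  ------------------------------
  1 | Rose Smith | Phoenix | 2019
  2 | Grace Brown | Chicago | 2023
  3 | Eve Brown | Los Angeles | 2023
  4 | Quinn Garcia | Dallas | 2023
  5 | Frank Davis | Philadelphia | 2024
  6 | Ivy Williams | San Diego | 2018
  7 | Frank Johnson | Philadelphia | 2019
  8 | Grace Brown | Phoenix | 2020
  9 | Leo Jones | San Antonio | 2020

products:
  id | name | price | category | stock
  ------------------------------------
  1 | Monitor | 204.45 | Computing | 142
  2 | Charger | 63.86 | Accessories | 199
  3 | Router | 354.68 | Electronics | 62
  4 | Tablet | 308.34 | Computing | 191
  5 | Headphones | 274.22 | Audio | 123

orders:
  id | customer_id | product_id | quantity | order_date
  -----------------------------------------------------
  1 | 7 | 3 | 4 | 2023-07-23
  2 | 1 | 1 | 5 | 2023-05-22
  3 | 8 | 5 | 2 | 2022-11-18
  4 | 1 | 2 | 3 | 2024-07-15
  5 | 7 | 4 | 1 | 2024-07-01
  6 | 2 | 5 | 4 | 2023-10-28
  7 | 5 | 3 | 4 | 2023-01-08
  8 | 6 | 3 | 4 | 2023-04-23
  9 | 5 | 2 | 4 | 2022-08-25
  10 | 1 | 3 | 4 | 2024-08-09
SELECT name, price FROM products ORDER BY price DESC LIMIT 1

Execution result:
name | price
Router | 354.68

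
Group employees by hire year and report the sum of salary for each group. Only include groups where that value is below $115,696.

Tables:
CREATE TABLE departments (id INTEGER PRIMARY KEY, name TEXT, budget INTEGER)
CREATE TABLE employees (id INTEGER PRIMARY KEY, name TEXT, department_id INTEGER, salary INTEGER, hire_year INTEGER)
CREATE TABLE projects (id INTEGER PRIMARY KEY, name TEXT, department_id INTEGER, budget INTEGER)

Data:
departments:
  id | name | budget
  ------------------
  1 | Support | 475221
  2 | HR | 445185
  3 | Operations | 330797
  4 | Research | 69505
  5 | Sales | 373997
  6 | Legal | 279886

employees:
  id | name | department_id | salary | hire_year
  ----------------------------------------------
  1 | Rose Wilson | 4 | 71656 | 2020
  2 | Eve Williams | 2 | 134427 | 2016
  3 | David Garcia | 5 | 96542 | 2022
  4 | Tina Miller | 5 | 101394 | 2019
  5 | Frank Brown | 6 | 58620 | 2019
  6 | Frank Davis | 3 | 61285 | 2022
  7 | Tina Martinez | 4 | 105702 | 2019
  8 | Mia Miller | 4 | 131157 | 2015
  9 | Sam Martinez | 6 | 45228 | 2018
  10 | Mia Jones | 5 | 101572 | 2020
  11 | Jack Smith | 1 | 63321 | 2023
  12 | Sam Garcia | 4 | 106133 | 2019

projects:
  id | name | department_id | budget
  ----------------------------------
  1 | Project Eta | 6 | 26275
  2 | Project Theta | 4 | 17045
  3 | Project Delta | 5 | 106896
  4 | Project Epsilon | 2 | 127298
SELECT hire_year, SUM(salary) AS sum_salary FROM employees GROUP BY hire_year HAVING SUM(salary) < 115696

Execution result:
hire_year | sum_salary
2018 | 45228
2023 | 63321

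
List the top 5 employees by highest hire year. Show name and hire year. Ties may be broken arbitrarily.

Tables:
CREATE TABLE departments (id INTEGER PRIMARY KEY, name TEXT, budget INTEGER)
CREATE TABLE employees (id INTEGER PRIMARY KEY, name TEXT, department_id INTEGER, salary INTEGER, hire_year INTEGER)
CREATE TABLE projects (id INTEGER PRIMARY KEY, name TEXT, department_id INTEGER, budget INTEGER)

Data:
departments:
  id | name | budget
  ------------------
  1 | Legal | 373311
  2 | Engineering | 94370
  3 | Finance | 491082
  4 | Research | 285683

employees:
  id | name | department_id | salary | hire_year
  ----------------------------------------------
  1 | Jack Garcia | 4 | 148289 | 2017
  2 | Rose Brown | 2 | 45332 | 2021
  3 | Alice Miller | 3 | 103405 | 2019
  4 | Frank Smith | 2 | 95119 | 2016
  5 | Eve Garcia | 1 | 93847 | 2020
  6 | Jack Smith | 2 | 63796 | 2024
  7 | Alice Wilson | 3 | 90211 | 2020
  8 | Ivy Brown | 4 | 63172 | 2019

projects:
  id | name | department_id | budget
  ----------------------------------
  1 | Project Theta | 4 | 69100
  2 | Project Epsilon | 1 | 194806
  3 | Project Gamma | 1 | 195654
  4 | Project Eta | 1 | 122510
SELECT name, hire_year FROM employees ORDER BY hire_year DESC LIMIT 5

Execution result:
name | hire_year
Jack Smith | 2024
Rose Brown | 2021
Eve Garcia | 2020
Alice Wilson | 2020
Alice Miller | 2019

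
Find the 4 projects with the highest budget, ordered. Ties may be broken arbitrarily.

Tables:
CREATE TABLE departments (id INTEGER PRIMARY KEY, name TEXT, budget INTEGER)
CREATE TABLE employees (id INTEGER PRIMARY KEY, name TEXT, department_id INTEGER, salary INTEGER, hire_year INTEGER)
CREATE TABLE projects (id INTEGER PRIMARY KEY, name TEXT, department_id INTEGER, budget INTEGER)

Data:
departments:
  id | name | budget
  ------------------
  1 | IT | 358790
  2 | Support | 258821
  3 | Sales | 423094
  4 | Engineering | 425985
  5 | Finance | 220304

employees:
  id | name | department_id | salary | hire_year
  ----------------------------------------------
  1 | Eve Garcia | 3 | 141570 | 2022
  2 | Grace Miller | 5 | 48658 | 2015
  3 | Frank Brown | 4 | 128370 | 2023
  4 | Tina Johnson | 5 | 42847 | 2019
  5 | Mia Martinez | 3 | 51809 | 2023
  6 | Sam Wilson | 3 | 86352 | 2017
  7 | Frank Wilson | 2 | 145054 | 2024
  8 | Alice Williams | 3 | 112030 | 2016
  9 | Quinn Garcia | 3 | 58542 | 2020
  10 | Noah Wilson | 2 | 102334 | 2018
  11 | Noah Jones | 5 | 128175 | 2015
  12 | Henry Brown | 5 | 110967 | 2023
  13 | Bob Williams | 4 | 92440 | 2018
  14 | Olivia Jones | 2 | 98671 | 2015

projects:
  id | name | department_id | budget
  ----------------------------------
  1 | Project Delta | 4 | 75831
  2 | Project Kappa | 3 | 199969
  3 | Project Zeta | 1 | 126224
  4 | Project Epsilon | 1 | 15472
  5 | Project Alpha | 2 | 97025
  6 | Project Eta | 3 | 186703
SELECT name, budget FROM projects ORDER BY budget DESC LIMIT 4

Execution result:
name | budget
Project Kappa | 199969
Project Eta | 186703
Project Zeta | 126224
Project Alpha | 97025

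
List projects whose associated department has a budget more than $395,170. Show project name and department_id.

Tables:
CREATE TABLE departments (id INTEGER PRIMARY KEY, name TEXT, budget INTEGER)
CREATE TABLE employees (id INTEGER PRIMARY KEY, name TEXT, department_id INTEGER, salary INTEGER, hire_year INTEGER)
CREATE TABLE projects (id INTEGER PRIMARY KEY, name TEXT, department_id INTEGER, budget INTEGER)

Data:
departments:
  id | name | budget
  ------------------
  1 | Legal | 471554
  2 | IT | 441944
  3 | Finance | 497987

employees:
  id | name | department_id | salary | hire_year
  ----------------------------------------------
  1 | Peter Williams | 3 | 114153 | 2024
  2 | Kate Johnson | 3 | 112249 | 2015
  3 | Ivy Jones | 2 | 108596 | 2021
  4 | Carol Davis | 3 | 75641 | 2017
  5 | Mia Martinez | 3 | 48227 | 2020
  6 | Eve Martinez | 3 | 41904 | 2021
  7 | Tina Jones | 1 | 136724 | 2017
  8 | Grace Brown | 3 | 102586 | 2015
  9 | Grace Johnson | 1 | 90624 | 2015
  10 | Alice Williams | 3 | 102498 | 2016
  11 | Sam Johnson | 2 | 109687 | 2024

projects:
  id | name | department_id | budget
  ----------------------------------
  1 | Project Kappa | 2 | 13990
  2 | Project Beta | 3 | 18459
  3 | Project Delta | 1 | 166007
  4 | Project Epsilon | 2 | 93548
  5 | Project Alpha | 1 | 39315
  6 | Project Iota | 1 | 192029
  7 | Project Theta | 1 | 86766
SELECT name, department_id FROM projects WHERE department_id IN (SELECT id FROM departments WHERE budget > 395170)

Execution result:
name | department_id
Project Kappa | 2
Project Beta | 3
Project Delta | 1
Project Epsilon | 2
Project Alpha | 1
Project Iota | 1
Project Theta | 1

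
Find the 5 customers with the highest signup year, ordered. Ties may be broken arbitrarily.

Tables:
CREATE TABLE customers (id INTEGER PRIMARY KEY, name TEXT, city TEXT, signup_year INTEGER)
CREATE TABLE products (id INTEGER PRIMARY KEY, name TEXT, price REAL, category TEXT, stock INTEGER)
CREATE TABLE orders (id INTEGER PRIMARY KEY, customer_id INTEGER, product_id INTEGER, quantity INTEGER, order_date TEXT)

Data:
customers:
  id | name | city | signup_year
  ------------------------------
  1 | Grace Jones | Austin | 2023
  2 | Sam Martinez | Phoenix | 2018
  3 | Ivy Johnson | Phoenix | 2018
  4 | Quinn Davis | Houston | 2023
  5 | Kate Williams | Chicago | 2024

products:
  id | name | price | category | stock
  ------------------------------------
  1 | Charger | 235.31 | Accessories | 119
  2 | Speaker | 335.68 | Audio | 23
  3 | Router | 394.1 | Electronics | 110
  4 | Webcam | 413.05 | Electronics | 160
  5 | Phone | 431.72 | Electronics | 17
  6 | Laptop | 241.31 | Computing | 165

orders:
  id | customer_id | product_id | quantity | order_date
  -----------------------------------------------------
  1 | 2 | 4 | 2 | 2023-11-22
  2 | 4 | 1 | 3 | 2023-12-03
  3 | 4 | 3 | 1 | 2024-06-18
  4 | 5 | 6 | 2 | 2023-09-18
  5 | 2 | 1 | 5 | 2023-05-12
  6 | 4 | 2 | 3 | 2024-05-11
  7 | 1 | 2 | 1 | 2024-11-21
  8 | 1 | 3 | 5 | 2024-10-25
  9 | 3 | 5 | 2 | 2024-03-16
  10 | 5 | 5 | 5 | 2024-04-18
SELECT name, signup_year FROM customers ORDER BY signup_year DESC LIMIT 5

Execution result:
name | signup_year
Kate Williams | 2024
Grace Jones | 2023
Quinn Davis | 2023
Sam Martinez | 2018
Ivy Johnson | 2018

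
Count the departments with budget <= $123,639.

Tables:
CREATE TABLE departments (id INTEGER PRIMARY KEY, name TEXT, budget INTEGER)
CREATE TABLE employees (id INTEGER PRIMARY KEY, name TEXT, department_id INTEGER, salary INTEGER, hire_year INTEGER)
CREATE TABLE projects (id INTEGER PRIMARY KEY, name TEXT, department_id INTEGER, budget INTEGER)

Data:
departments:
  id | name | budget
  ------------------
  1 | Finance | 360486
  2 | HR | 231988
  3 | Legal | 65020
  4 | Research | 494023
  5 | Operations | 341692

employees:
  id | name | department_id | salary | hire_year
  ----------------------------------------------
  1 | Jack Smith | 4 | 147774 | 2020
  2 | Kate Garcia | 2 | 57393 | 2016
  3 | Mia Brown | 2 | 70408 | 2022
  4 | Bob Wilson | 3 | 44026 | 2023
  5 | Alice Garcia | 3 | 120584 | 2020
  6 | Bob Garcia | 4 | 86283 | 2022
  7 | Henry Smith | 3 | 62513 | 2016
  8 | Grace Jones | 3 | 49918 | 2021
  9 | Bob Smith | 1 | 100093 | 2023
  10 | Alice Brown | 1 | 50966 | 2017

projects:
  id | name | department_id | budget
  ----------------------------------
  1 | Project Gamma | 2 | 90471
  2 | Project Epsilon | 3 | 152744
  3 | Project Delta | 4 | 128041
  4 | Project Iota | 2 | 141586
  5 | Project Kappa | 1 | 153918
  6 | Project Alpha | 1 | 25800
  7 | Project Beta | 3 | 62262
SELECT COUNT(*) FROM departments WHERE budget <= 123639

Execution result:
1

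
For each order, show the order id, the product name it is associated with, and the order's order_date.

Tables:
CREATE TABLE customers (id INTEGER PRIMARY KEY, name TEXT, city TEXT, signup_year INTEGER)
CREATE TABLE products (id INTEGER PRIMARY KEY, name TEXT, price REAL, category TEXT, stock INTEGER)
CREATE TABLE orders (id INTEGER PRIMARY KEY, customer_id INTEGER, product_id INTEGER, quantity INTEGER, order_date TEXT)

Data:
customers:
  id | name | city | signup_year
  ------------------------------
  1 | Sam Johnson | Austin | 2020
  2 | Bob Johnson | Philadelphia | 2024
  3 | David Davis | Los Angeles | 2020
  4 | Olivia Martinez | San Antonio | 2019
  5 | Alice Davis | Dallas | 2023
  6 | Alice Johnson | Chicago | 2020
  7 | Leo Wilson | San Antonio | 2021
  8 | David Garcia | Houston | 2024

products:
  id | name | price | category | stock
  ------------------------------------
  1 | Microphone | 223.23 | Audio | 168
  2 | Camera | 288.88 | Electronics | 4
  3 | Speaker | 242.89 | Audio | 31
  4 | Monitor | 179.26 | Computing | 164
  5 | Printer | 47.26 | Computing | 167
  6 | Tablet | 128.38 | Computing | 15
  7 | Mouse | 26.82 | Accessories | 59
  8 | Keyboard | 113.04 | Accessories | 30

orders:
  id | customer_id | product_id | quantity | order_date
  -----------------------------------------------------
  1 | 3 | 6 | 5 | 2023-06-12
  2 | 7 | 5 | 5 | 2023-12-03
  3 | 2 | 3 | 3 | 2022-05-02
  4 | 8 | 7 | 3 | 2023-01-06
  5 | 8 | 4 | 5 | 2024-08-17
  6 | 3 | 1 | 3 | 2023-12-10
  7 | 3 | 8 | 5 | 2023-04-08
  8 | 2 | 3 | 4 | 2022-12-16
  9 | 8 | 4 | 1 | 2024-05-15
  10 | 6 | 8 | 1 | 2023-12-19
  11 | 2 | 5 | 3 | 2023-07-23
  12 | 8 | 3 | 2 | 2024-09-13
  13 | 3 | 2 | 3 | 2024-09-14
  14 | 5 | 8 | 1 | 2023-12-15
SELECT c.id, p.name AS product, c.order_date FROM orders c JOIN products p ON c.product_id = p.id

Execution result:
id | product | order_date
1 | Tablet | 2023-06-12
2 | Printer | 2023-12-03
3 | Speaker | 2022-05-02
4 | Mouse | 2023-01-06
5 | Monitor | 2024-08-17
6 | Microphone | 2023-12-10
7 | Keyboard | 2023-04-08
8 | Speaker | 2022-12-16
9 | Monitor | 2024-05-15
10 | Keyboard | 2023-12-19
11 | Printer | 2023-07-23
12 | Speaker | 2024-09-13
13 | Camera | 2024-09-14
14 | Keyboard | 2023-12-15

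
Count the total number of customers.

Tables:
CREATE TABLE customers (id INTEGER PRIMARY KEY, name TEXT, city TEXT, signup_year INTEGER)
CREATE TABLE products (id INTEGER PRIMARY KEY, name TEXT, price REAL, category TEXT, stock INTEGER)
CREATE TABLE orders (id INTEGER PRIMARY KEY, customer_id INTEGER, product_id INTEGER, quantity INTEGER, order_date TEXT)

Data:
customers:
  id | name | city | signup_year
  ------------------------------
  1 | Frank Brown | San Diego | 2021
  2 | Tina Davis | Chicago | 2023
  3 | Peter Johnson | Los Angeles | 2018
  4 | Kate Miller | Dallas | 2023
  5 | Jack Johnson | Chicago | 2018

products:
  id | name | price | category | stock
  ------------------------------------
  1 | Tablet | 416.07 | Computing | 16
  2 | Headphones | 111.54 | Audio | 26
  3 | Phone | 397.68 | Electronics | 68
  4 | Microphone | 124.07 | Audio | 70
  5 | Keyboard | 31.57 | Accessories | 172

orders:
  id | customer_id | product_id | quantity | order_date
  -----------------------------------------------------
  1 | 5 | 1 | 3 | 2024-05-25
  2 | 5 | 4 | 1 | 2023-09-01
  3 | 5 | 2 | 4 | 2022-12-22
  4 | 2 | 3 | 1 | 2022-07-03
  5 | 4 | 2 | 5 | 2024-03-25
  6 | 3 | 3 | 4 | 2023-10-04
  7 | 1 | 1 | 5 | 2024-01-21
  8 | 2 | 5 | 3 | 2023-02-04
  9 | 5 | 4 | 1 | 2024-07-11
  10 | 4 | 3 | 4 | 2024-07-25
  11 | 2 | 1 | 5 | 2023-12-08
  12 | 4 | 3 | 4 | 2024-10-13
SELECT COUNT(*) FROM customers

Execution result:
5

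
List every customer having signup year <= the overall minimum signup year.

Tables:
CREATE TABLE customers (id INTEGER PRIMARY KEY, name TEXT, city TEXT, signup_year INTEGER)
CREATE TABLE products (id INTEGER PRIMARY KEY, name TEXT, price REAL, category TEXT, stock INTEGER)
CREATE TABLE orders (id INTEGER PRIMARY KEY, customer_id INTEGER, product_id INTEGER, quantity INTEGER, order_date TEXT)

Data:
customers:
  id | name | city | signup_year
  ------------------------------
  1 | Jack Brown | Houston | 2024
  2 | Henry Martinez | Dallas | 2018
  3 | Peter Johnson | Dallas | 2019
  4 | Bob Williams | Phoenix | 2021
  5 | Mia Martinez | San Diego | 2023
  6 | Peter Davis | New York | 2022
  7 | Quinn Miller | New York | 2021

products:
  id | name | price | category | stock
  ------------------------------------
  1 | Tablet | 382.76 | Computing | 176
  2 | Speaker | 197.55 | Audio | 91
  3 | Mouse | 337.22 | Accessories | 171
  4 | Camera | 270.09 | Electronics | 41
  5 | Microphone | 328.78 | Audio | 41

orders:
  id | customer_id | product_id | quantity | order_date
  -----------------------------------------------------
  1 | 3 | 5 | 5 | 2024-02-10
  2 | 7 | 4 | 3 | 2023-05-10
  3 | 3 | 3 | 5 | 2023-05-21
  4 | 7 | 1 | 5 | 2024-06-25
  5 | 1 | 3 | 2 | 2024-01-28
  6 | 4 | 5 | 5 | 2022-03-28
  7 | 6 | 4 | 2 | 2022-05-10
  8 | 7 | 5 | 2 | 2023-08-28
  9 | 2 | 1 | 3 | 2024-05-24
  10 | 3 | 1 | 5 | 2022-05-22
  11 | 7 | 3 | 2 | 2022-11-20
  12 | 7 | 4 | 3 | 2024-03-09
SELECT name, signup_year FROM customers WHERE signup_year <= (SELECT MIN(signup_year) FROM customers)

Execution result:
name | signup_year
Henry Martinez | 2018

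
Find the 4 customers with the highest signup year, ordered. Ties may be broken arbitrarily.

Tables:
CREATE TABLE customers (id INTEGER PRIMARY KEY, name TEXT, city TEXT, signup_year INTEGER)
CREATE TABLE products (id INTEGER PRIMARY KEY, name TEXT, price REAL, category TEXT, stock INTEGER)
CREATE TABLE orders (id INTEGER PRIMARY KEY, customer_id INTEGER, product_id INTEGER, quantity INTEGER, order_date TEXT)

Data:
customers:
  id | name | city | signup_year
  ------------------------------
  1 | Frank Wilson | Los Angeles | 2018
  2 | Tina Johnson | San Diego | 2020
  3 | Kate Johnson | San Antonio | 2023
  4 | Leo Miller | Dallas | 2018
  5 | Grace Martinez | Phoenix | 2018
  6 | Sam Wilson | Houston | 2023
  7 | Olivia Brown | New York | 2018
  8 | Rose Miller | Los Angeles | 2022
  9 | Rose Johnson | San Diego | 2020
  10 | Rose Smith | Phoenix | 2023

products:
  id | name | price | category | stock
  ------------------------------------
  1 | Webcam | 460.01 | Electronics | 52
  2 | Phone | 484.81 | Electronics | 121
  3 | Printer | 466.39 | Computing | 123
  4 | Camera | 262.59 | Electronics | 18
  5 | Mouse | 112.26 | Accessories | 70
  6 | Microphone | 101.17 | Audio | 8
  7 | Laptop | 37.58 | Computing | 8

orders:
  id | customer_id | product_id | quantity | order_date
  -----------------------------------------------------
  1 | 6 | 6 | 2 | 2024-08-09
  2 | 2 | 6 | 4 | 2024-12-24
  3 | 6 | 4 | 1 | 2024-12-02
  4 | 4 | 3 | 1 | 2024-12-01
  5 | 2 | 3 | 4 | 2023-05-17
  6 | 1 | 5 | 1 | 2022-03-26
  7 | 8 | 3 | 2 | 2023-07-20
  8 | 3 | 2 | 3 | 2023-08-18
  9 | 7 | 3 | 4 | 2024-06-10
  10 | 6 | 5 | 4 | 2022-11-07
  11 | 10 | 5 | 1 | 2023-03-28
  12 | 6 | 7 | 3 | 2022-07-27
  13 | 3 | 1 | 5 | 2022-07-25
SELECT name, signup_year FROM customers ORDER BY signup_year DESC LIMIT 4

Execution result:
name | signup_year
Kate Johnson | 2023
Sam Wilson | 2023
Rose Smith | 2023
Rose Miller | 2022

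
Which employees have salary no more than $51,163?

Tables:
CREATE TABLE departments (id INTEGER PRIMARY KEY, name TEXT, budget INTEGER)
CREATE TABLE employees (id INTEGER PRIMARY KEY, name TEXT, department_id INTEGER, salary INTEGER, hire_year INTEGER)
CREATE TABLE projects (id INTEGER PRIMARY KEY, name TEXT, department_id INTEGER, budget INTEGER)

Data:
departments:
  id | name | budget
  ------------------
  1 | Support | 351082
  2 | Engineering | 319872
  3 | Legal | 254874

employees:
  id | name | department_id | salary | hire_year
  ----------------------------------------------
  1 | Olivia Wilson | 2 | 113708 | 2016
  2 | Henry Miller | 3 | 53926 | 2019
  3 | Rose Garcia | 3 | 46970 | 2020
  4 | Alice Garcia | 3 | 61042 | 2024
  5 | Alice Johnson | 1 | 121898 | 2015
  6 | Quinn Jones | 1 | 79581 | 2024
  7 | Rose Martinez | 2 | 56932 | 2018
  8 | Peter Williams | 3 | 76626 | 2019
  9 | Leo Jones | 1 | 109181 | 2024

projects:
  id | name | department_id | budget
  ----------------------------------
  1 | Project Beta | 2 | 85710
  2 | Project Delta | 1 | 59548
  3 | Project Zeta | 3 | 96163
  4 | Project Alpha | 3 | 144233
SELECT name, salary FROM employees WHERE salary <= 51163

Execution result:
name | salary
Rose Garcia | 46970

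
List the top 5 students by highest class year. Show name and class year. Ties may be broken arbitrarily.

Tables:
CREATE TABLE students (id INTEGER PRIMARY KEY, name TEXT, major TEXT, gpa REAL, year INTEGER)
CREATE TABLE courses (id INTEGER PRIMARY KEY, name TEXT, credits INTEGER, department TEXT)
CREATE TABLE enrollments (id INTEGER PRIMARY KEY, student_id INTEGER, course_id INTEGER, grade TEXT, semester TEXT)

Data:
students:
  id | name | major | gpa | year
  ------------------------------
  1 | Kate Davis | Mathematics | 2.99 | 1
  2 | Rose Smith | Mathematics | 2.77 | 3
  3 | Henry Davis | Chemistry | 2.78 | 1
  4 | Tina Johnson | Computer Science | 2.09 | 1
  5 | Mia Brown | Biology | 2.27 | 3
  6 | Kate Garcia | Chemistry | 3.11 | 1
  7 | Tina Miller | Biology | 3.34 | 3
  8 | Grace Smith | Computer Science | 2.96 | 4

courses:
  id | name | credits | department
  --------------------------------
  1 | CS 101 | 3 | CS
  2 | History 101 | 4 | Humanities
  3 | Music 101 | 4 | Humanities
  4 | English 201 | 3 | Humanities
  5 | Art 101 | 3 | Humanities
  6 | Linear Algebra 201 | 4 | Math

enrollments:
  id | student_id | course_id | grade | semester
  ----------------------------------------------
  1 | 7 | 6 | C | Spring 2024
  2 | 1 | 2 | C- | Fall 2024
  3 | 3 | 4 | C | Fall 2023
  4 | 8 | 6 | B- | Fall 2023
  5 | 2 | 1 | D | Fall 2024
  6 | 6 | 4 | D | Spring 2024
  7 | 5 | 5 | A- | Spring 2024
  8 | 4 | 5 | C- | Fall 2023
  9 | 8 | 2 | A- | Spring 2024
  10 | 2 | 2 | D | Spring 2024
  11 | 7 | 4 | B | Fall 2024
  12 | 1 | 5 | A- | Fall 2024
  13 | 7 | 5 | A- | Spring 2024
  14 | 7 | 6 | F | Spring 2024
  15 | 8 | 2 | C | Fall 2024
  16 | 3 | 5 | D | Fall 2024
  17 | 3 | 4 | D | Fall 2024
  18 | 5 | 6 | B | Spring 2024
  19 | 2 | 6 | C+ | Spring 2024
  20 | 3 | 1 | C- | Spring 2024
SELECT name, year FROM students ORDER BY year DESC LIMIT 5

Execution result:
name | year
Grace Smith | 4
Rose Smith | 3
Mia Brown | 3
Tina Miller | 3
Kate Davis | 1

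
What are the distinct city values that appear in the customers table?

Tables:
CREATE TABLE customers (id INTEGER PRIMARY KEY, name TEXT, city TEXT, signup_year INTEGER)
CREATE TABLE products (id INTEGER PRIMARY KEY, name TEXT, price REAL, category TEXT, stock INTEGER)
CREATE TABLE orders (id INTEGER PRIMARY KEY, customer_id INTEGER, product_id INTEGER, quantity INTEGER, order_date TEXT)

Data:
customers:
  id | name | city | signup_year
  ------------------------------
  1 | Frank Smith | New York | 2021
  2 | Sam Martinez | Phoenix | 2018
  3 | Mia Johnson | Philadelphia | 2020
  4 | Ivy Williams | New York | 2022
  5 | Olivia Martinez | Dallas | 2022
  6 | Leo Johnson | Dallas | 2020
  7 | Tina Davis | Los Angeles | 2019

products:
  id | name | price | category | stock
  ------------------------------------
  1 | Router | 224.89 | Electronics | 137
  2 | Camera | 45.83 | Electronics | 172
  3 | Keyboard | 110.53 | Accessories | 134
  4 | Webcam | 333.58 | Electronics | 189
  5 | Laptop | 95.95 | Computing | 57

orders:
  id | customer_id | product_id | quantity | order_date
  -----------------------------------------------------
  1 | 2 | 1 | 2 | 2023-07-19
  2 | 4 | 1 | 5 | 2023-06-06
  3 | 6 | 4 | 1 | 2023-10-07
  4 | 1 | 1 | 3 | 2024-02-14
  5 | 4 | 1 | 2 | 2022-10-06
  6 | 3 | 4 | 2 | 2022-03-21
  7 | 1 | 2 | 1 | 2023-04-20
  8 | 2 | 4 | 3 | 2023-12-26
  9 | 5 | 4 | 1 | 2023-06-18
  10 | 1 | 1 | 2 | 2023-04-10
SELECT DISTINCT city FROM customers

Execution result:
city
New York
Phoenix
Philadelphia
Dallas
Los Angeles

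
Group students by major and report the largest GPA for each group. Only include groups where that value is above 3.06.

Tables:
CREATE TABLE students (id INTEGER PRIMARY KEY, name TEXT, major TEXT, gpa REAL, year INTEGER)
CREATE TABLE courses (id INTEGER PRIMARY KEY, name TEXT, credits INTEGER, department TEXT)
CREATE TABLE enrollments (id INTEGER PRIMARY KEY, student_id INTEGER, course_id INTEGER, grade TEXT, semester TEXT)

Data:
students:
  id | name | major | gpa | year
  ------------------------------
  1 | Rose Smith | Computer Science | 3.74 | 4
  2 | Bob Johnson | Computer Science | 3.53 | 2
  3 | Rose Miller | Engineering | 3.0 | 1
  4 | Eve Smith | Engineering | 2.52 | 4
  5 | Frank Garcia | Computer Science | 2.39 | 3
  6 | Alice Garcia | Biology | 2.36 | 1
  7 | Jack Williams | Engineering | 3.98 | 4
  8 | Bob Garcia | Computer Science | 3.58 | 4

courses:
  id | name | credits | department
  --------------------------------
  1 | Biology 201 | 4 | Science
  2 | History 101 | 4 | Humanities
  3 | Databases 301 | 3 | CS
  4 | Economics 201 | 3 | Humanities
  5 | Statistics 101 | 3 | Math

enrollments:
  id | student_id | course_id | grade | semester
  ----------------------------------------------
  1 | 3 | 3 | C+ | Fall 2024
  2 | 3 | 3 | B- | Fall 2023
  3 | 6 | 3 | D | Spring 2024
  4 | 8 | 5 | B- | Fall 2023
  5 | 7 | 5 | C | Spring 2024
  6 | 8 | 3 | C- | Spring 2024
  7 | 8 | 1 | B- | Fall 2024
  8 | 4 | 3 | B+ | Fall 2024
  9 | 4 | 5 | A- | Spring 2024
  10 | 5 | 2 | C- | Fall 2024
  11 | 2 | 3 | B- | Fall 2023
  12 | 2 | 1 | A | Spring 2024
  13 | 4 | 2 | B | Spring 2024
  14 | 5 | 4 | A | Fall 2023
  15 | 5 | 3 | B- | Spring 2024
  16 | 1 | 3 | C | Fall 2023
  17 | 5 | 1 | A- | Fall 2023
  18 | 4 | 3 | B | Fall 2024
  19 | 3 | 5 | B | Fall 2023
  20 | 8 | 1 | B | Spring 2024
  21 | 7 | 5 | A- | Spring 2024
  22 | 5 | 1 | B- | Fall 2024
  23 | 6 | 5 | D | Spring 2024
SELECT major, MAX(gpa) AS max_gpa FROM students GROUP BY major HAVING MAX(gpa) > 3.06

Execution result:
major | max_gpa
Computer Science | 3.74
Engineering | 3.98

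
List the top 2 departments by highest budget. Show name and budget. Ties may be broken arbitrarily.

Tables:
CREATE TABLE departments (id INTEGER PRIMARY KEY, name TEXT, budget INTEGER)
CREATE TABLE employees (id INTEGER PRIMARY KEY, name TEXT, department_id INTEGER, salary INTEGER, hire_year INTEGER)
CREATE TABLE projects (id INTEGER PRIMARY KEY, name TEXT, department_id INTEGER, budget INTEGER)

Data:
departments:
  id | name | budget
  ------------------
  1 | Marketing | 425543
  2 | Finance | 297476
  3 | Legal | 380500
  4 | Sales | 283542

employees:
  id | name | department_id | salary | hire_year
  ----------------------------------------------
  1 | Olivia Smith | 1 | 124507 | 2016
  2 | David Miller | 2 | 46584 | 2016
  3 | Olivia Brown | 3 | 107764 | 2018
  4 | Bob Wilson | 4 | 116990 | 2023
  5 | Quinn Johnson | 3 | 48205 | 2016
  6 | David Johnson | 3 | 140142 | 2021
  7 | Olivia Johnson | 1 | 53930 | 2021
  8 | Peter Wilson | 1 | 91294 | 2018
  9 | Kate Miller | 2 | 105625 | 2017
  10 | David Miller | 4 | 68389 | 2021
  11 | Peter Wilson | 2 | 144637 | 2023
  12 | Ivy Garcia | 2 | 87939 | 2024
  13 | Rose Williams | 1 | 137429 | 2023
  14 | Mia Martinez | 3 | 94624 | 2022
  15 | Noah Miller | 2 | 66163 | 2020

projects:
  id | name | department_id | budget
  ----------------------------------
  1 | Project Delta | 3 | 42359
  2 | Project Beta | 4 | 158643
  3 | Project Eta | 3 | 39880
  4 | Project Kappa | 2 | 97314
SELECT name, budget FROM departments ORDER BY budget DESC LIMIT 2

Execution result:
name | budget
Marketing | 425543
Legal | 380500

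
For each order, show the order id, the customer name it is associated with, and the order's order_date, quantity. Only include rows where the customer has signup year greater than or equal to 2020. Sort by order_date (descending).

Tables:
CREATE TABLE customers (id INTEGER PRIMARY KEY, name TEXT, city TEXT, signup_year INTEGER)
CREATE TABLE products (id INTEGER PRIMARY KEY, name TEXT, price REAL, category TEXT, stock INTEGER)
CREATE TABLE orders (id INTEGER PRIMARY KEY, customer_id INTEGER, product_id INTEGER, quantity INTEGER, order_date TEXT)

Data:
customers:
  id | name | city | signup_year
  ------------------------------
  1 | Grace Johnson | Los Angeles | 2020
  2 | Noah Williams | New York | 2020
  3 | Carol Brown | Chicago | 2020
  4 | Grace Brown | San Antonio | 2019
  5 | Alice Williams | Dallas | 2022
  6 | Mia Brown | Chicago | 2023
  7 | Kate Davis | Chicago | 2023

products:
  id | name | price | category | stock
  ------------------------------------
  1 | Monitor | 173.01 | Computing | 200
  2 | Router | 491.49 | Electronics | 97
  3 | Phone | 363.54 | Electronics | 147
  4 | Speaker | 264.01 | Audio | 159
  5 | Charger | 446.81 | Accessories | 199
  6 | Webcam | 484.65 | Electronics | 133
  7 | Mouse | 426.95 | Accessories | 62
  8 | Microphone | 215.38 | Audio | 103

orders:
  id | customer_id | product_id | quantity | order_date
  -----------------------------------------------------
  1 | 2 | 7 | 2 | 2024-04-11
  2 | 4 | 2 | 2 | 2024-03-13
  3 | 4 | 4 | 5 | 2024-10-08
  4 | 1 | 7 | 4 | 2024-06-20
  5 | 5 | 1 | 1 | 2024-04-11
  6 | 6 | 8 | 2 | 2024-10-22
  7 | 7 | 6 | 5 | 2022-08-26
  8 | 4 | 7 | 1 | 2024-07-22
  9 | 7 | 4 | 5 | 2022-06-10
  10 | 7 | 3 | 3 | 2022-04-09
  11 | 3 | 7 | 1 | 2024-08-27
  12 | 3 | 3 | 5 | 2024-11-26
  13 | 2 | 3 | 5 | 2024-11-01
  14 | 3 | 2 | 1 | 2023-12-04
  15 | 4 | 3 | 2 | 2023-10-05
SELECT c.id, p.name AS customer, c.order_date, c.quantity FROM orders c JOIN customers p ON c.customer_id = p.id WHERE p.signup_year >= 2020 ORDER BY c.order_date DESC

Execution result:
id | customer | order_date | quantity
12 | Carol Brown | 2024-11-26 | 5
13 | Noah Williams | 2024-11-01 | 5
6 | Mia Brown | 2024-10-22 | 2
11 | Carol Brown | 2024-08-27 | 1
4 | Grace Johnson | 2024-06-20 | 4
1 | Noah Williams | 2024-04-11 | 2
5 | Alice Williams | 2024-04-11 | 1
14 | Carol Brown | 2023-12-04 | 1
7 | Kate Davis | 2022-08-26 | 5
9 | Kate Davis | 2022-06-10 | 5
10 | Kate Davis | 2022-04-09 | 3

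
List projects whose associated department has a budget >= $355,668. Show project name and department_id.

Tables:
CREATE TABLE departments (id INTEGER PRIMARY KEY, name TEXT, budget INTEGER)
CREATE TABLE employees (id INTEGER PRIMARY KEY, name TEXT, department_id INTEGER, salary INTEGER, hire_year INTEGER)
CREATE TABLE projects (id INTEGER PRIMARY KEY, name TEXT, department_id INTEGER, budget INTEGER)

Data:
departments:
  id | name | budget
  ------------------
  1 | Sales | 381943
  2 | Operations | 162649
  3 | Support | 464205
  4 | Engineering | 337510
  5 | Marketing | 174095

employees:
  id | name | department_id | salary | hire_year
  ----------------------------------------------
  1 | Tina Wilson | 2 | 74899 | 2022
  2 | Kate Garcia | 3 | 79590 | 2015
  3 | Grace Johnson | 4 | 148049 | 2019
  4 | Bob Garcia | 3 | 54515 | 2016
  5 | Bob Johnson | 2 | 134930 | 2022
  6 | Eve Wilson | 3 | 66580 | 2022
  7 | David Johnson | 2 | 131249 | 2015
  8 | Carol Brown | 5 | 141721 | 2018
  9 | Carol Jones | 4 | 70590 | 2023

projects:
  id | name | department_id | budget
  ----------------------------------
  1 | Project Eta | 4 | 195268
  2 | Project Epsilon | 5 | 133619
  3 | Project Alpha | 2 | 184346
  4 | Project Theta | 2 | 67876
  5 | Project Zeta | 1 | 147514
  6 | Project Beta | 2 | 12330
SELECT name, department_id FROM projects WHERE department_id IN (SELECT id FROM departments WHERE budget >= 355668)

Execution result:
name | department_id
Project Zeta | 1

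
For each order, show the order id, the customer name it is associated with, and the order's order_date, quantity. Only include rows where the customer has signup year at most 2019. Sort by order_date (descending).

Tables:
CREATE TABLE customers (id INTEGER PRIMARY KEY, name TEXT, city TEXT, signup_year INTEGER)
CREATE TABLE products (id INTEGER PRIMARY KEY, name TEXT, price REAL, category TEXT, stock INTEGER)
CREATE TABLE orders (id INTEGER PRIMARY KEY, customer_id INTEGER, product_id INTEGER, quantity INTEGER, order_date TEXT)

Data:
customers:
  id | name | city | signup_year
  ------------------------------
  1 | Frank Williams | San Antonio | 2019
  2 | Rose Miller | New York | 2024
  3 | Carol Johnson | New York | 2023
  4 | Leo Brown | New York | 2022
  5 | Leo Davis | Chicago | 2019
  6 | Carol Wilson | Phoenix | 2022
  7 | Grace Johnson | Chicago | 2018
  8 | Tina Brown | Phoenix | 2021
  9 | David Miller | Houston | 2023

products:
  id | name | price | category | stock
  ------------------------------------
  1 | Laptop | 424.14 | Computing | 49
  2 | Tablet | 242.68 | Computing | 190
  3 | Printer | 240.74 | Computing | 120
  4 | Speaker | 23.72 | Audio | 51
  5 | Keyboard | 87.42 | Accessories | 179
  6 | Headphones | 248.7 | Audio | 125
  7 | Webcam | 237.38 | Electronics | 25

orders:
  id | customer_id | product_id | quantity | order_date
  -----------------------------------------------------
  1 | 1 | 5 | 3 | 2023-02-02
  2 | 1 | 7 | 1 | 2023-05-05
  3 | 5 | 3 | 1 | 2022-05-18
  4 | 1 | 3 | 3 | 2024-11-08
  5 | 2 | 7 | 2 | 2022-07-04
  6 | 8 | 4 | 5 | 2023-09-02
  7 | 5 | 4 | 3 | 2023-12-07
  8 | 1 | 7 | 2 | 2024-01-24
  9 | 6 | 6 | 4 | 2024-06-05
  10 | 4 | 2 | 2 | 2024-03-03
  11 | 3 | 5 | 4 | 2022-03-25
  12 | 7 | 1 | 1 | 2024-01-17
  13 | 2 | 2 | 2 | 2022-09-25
SELECT c.id, p.name AS customer, c.order_date, c.quantity FROM orders c JOIN customers p ON c.customer_id = p.id WHERE p.signup_year <= 2019 ORDER BY c.order_date DESC

Execution result:
id | customer | order_date | quantity
4 | Frank Williams | 2024-11-08 | 3
8 | Frank Williams | 2024-01-24 | 2
12 | Grace Johnson | 2024-01-17 | 1
7 | Leo Davis | 2023-12-07 | 3
2 | Frank Williams | 2023-05-05 | 1
1 | Frank Williams | 2023-02-02 | 3
3 | Leo Davis | 2022-05-18 | 1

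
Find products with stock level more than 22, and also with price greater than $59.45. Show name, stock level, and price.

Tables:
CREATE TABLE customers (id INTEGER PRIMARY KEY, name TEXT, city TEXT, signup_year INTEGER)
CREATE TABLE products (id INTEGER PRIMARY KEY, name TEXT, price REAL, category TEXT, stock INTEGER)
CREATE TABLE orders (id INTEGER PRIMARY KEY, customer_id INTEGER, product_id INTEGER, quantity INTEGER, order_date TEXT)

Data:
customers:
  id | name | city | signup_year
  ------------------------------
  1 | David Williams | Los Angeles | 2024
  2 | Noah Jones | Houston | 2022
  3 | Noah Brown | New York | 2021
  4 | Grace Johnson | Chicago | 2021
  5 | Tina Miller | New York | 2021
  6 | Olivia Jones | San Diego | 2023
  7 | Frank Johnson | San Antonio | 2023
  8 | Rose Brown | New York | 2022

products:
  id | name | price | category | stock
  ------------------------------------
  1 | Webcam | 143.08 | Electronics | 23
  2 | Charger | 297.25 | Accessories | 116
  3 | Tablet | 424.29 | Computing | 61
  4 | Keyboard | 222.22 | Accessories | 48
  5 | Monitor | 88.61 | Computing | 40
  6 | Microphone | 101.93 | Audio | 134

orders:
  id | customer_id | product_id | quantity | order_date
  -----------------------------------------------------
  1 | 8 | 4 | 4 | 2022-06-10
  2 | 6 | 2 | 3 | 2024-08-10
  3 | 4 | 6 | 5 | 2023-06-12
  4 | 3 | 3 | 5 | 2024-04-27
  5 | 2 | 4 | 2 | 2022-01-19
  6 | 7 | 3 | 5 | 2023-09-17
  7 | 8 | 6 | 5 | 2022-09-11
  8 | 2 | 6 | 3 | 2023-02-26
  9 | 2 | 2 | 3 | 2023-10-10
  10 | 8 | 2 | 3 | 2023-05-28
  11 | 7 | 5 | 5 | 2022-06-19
SELECT name, stock, price FROM products WHERE stock > 22 AND price > 59.45

Execution result:
name | stock | price
Webcam | 23 | 143.08
Charger | 116 | 297.25
Tablet | 61 | 424.29
Keyboard | 48 | 222.22
Monitor | 40 | 88.61
Microphone | 134 | 101.93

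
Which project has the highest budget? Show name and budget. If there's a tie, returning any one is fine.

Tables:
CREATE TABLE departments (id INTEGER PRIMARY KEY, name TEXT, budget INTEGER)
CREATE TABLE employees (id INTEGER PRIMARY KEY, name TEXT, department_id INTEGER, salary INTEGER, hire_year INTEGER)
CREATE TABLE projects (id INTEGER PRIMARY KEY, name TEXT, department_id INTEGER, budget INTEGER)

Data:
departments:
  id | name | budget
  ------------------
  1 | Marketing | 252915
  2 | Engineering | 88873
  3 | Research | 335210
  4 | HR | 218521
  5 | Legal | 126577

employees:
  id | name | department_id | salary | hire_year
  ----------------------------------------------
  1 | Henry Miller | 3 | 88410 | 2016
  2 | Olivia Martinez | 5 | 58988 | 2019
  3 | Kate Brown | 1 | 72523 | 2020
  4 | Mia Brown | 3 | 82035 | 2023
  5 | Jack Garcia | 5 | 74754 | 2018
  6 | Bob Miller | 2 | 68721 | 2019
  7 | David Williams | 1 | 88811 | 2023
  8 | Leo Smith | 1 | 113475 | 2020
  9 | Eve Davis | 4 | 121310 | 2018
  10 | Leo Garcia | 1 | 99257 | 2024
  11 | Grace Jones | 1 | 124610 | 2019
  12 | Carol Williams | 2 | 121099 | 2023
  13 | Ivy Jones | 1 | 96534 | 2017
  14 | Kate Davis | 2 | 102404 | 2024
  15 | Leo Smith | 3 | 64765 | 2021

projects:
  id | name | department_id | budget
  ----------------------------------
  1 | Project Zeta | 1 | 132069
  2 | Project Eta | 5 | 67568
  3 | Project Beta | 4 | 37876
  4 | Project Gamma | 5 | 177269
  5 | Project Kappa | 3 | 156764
SELECT name, budget FROM projects ORDER BY budget DESC LIMIT 1

Execution result:
name | budget
Project Gamma | 177269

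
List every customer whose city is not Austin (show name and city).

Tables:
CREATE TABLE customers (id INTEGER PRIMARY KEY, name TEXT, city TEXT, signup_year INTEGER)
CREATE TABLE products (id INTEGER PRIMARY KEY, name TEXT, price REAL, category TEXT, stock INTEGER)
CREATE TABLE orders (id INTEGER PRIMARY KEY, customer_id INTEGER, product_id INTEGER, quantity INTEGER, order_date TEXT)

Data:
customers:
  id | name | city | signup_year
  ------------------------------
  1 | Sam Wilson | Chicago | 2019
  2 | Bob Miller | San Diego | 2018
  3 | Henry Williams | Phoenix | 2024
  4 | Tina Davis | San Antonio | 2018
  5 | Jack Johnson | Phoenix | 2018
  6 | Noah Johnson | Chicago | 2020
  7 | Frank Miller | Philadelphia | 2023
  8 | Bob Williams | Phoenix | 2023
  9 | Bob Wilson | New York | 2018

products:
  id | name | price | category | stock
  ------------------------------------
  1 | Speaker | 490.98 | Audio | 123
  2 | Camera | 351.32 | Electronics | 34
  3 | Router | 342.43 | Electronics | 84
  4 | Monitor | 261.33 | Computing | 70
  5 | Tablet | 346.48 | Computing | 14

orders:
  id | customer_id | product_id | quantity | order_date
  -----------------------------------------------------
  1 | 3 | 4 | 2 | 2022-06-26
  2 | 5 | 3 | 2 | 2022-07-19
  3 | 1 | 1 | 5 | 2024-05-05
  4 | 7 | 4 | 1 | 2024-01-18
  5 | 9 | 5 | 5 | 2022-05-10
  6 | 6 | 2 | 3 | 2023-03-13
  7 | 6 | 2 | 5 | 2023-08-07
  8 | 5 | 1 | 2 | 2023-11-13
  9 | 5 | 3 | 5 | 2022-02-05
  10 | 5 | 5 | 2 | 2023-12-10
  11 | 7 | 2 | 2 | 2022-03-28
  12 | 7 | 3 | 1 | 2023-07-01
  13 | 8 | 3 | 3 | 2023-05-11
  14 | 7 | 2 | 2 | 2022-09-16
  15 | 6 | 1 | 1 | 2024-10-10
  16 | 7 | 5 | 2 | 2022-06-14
SELECT name, city FROM customers WHERE city <> 'Austin'

Execution result:
name | city
Sam Wilson | Chicago
Bob Miller | San Diego
Henry Williams | Phoenix
Tina Davis | San Antonio
Jack Johnson | Phoenix
Noah Johnson | Chicago
Frank Miller | Philadelphia
Bob Williams | Phoenix
Bob Wilson | New York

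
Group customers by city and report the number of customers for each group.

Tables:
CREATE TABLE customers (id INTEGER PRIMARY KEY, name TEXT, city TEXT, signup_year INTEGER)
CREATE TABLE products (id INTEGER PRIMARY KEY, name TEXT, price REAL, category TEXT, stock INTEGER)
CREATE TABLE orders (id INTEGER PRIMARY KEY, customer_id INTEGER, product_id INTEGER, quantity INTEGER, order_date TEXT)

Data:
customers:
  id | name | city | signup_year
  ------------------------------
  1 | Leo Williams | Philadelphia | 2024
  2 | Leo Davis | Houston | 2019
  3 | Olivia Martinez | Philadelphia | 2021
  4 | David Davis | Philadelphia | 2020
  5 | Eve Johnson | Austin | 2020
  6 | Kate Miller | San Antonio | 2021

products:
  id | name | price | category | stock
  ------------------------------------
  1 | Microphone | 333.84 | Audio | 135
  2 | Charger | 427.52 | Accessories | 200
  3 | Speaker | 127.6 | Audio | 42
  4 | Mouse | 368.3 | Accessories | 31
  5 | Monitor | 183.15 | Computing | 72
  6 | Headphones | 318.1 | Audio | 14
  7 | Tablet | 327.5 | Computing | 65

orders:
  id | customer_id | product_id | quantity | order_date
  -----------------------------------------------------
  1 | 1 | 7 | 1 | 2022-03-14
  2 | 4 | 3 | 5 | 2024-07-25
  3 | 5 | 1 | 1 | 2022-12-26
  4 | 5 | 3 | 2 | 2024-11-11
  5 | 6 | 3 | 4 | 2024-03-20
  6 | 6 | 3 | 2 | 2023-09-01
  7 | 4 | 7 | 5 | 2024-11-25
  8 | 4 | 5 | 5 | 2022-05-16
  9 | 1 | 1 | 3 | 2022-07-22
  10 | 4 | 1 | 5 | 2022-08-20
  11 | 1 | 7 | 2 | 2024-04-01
SELECT city, COUNT(*) AS n FROM customers GROUP BY city

Execution result:
city | n
Austin | 1
Houston | 1
Philadelphia | 3
San Antonio | 1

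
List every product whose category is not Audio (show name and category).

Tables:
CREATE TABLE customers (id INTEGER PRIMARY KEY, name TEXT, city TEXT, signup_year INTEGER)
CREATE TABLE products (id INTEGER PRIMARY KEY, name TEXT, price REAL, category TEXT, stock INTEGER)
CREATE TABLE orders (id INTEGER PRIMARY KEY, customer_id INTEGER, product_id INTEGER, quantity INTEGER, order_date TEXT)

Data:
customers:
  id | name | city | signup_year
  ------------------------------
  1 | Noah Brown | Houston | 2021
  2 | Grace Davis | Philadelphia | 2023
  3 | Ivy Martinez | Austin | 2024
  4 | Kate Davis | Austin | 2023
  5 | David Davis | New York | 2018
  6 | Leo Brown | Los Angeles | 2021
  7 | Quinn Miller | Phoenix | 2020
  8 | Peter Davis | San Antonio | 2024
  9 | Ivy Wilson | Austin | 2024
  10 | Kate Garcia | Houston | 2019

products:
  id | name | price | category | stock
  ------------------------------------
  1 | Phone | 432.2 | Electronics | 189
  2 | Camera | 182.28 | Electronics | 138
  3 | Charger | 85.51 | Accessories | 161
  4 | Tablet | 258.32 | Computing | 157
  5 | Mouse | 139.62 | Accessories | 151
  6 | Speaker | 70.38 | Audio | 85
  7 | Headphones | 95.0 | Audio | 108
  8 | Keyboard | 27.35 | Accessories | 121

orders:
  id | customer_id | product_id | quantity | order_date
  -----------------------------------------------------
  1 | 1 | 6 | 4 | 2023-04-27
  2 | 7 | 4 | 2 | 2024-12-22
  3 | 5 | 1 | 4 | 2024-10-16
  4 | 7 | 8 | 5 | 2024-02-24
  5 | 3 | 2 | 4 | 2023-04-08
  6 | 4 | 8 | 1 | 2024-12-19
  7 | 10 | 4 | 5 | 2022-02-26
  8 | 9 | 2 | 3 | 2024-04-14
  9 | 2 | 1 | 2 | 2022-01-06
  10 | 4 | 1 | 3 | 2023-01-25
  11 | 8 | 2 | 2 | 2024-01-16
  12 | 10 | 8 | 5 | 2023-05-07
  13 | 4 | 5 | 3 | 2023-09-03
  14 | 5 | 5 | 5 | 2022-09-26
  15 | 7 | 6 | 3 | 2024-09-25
SELECT name, category FROM products WHERE category <> 'Audio'

Execution result:
name | category
Phone | Electronics
Camera | Electronics
Charger | Accessories
Tablet | Computing
Mouse | Accessories
Keyboard | Accessories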